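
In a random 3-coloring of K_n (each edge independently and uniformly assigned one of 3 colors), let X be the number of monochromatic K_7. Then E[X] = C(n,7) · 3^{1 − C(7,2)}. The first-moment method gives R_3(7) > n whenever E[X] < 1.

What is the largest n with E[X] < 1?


We need C(n, 7) · 3^{1 − 21} < 1, i.e. C(n, 7) < 3^{21 − 1} = 3486784401.
Check values of n near the boundary:
  n = 76: C(76, 7) = 2186189400; 2186189400 < 3486784401? YES
  n = 77: C(77, 7) = 2404808340; 2404808340 < 3486784401? YES
  n = 78: C(78, 7) = 2641902120; 2641902120 < 3486784401? YES
  n = 79: C(79, 7) = 2898753715; 2898753715 < 3486784401? YES
  n = 80: C(80, 7) = 3176716400; 3176716400 < 3486784401? YES
  n = 81: C(81, 7) = 3477216600; 3477216600 < 3486784401? YES
  n = 82: C(82, 7) = 3801756816; 3801756816 < 3486784401? NO
  n = 83: C(83, 7) = 4151918628; 4151918628 < 3486784401? NO
The largest n with C(n, 7) < 3486784401 is n = 81 (where E[X] = 42928600/43046721 ≈ 0.99726). Hence R_3(7) > 81, i.e. R_3(7) ≥ 82.

Largest n = 81; hence R_3(7) > 81.


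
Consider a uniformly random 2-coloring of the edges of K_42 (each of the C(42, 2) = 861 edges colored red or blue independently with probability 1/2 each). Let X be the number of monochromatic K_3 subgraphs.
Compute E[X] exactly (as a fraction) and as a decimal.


Let X = Σ_S X_S over the C(42, 3) = 11480 subsets S of size 3, where X_S = 1 if the K_3 on S is monochromatic.
For a fixed S, the K_3 on S has C(3, 2) = 3 edges. P[all 3 edges red] = (1/2)^3, and likewise for blue, so P[monochromatic] = 2·(1/2)^3 = 2^{1 − 3} = 1/4.
By linearity of expectation: E[X] = C(42, 3) · 2^{1 − 3} = 11480 · 1/4 = 2870.
Numerically: E[X] ≈ 2870.0000.

E[X] = C(42,3)·2^(1−C(3,2)) = 2870 ≈ 2870.0000.


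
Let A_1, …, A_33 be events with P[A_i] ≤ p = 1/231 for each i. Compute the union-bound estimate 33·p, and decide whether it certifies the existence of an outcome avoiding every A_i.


Union bound: P[∪_{i=1}^{33} A_i] ≤ Σ_i P[A_i] ≤ 33·p = 33·(1/231) = 1/7.
Numerically: 1/7 ≈ 0.142857.
Is 1/7 < 1? YES.
Since P[∪ A_i] ≤ 1/7 < 1, the complement has P[∩ A_i^c] ≥ 1 − 1/7 = 6/7 > 0, so some outcome avoids every A_i.

33·p = 1/7 ≈ 0.142857; existence CERTIFIED by the union bound.


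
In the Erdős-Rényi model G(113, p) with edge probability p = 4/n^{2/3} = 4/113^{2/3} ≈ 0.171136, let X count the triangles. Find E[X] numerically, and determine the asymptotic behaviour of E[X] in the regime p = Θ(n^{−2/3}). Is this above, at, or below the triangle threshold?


Number of potential triangles: C(113, 3) = 234136.
Each occurs with probability p³ ≈ (0.171136)³ ≈ 5.01213877e-03.
By linearity: E[X] = C(113, 3)·p³ ≈ 234136 · 5.01213877e-03 ≈ 1173.522124.
Since α = 2/3 < 1, p = c/n^{2/3} ≫ 1/n is above the triangle threshold p ~ 1/n. Asymptotically E[X] ~ (c³/6)·n^{3(1−α)} = (4³/6)·n^{1} → ∞; triangles are abundant w.h.p.

E[X] ≈ 1173.522124; in regime p = Θ(1/n^{2/3}) E[X] diverges (above the triangle threshold p ~ 1/n).


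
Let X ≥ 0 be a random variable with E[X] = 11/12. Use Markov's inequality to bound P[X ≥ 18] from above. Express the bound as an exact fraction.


μ = E[X] = 11/12, a = 18.
Markov: P[X ≥ 18] ≤ μ/a = (11/12)/18 = 11/216.
Numerically: ≈ 0.050926.
(Since a = 18 > μ = 0.916667, the bound 11/216 is < 1 and informative.)

P[X ≥ 18] ≤ 11/216 ≈ 0.050926.


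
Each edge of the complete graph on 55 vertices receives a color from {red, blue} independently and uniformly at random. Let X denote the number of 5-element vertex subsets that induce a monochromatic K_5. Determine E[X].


Let X = Σ_S X_S over the C(55, 5) = 3478761 subsets S of size 5, where X_S = 1 if the K_5 on S is monochromatic.
For a fixed S, the K_5 on S has C(5, 2) = 10 edges. P[all 10 edges red] = (1/2)^10, and likewise for blue, so P[monochromatic] = 2·(1/2)^10 = 2^{1 − 10} = 1/512.
By linearity of expectation: E[X] = C(55, 5) · 2^{1 − 10} = 3478761 · 1/512 = 3478761/512.
Numerically: E[X] ≈ 6794.45508.

E[X] = C(55,5)·2^(1−C(5,2)) = 3478761/512 ≈ 6794.45508.


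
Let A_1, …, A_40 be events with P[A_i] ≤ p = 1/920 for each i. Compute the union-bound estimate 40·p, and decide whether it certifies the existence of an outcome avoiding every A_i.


Union bound: P[∪_{i=1}^{40} A_i] ≤ Σ_i P[A_i] ≤ 40·p = 40·(1/920) = 1/23.
Numerically: 1/23 ≈ 0.0435.
Is 1/23 < 1? YES.
Since P[∪ A_i] ≤ 1/23 < 1, the complement has P[∩ A_i^c] ≥ 1 − 1/23 = 22/23 > 0, so some outcome avoids every A_i.

40·p = 1/23 ≈ 0.0435; existence CERTIFIED by the union bound.


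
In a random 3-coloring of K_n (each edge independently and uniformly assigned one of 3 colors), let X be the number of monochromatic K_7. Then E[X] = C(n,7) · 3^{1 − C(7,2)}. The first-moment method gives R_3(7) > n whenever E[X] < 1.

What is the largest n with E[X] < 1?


We need C(n, 7) · 3^{1 − 21} < 1, i.e. C(n, 7) < 3^{21 − 1} = 3486784401.
Check values of n near the boundary:
  n = 78: C(78, 7) = 2641902120; 2641902120 < 3486784401? YES
  n = 79: C(79, 7) = 2898753715; 2898753715 < 3486784401? YES
  n = 80: C(80, 7) = 3176716400; 3176716400 < 3486784401? YES
  n = 81: C(81, 7) = 3477216600; 3477216600 < 3486784401? YES
  n = 82: C(82, 7) = 3801756816; 3801756816 < 3486784401? NO
  n = 83: C(83, 7) = 4151918628; 4151918628 < 3486784401? NO
The largest n with C(n, 7) < 3486784401 is n = 81 (where E[X] = 42928600/43046721 ≈ 0.997256). Hence R_3(7) > 81, i.e. R_3(7) ≥ 82.

Largest n = 81; hence R_3(7) > 81.


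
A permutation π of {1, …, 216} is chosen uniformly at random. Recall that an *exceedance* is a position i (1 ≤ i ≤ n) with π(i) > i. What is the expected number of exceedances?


Write X = Σ_{i=1}^{216} X_i, where X_i = 1_{π(i) > i}.
For each fixed i, π(i) is uniform over {1, …, 216} (marginal of a uniform permutation), so P[π(i) > i] = (n − i)/n. Summing: Σ_{i=1}^{216} (n − i)/n = (0 + 1 + … + 215)/216 = 216(216 − 1)/(2·216) = (216 − 1)/2.
Hence E[X] = Σ_{i=1}^{216} (216 − i)/216 = 215/2 ≈ 107.500000.

E[X] = 215/2 = 107.500000.


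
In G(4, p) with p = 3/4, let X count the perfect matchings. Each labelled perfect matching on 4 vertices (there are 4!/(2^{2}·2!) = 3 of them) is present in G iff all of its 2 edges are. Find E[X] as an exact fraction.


K_4 has 4!/(2^{2}·2!) = 3 labelled perfect matchings.
For each such perfect matching H, let X_H = 1 if all 2 edges of H are present in G. Then P[X_H = 1] = p^{2} = (3/4)^{2} = 9/16.
By linearity of expectation: E[X] = Σ_H E[X_H] = 3 · p^{2} = 3 · 9/16 = 27/16.
Numerically: E[X] ≈ 1.69.

E[X] = 3 · (3/4)^{2} = 27/16 ≈ 1.69.


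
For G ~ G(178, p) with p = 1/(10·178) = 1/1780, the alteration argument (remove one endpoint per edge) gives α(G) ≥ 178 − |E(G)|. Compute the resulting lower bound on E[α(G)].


E[|E(G)|] = C(178, 2)·p = 15753 · (1/1780) = 177/20.
E[α(G)] ≥ n − E[|E(G)|] = 178 − 177/20 = 3383/20.
Numerically: ≈ 169.15000.
(This is only a lower bound; the true E[α(G)] may be larger.)

E[α(G)] ≥ 3383/20 ≈ 169.15000.


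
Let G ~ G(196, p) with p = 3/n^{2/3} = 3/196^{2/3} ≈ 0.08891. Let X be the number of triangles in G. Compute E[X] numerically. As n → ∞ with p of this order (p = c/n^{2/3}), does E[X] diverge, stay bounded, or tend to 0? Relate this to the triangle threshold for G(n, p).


Number of potential triangles: C(196, 3) = 1235780.
Each occurs with probability p³ ≈ (0.08891)³ ≈ 7.02832153e-04.
By linearity: E[X] = C(196, 3)·p³ ≈ 1235780 · 7.02832153e-04 ≈ 868.545918.
Since α = 2/3 < 1, p = c/n^{2/3} ≫ 1/n is above the triangle threshold p ~ 1/n. Asymptotically E[X] ~ (c³/6)·n^{3(1−α)} = (3³/6)·n^{1} → ∞; triangles are abundant w.h.p.

E[X] ≈ 868.545918; in regime p = Θ(1/n^{2/3}) E[X] diverges (above the triangle threshold p ~ 1/n).


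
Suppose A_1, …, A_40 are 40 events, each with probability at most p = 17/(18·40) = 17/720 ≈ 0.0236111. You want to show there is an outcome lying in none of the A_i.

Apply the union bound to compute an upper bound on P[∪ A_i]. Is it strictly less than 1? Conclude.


Union bound: P[∪_{i=1}^{40} A_i] ≤ Σ_i P[A_i] ≤ 40·p = 40·(17/720) = 17/18.
Numerically: 17/18 ≈ 0.9444444.
Is 17/18 < 1? YES.
Since P[∪ A_i] ≤ 17/18 < 1, the complement has P[∩ A_i^c] ≥ 1 − 17/18 = 1/18 > 0, so some outcome avoids every A_i.

40·p = 17/18 ≈ 0.9444444; existence CERTIFIED by the union bound.


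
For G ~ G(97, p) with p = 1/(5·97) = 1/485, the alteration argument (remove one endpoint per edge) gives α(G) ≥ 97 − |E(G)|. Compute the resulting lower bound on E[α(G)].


E[|E(G)|] = C(97, 2)·p = 4656 · (1/485) = 48/5.
E[α(G)] ≥ n − E[|E(G)|] = 97 − 48/5 = 437/5.
Numerically: ≈ 87.400.
(This is only a lower bound; the true E[α(G)] may be larger.)

E[α(G)] ≥ 437/5 ≈ 87.400.


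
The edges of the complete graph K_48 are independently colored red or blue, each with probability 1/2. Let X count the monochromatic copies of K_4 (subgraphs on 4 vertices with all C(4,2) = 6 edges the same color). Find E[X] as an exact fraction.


Let X = Σ_S X_S over the C(48, 4) = 194580 subsets S of size 4, where X_S = 1 if the K_4 on S is monochromatic.
For a fixed S, the K_4 on S has C(4, 2) = 6 edges. P[all 6 edges red] = (1/2)^6, and likewise for blue, so P[monochromatic] = 2·(1/2)^6 = 2^{1 − 6} = 1/32.
Summing: E[X] = C(48, 4) · 2^{1 − 6} = 194580 · 1/32 = 48645/8.
Numerically: E[X] ≈ 6080.62500.

E[X] = C(48,4)·2^(1−C(4,2)) = 48645/8 ≈ 6080.62500.


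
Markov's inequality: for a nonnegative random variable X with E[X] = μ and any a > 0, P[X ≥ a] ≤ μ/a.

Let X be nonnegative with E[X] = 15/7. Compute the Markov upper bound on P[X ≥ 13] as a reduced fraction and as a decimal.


μ = E[X] = 15/7, a = 13.
Markov: P[X ≥ 13] ≤ μ/a = (15/7)/13 = 15/91.
Numerically: ≈ 0.164835.
(Since a = 13 > μ = 2.142857, the bound 15/91 is < 1 and informative.)

P[X ≥ 13] ≤ 15/91 ≈ 0.164835.


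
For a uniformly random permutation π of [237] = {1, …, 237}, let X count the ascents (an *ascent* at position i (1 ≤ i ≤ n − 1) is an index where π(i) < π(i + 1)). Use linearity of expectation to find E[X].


Write X = Σ X_I over i = 1, …, 236, with X_I the indicator of one ascent.
There are 236 indicators.
For each fixed i, the pair (π(i), π(i+1)) is a uniformly random ordered pair of distinct values from {1, …, 237}; by symmetry P[π(i) < π(i+1)] = 1/2.
By linearity: E[X] = 236 · (1/2) = (237 − 1) · (1/2) = 118 ≈ 118.000.

E[X] = 118 = 118.000.


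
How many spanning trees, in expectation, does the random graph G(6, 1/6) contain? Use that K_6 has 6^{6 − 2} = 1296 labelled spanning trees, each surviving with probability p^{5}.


K_6 has 6^{6 − 2} = 1296 labelled spanning trees.
For each such spanning tree H, let X_H = 1 if all 5 edges of H are present in G. Then P[X_H = 1] = p^{5} = (1/6)^{5} = 1/7776.
Summing the indicators: E[X] = Σ_H E[X_H] = 1296 · p^{5} = 1296 · 1/7776 = 1/6.
Numerically: E[X] ≈ 0.167.

E[X] = 1296 · (1/6)^{5} = 1/6 ≈ 0.167.


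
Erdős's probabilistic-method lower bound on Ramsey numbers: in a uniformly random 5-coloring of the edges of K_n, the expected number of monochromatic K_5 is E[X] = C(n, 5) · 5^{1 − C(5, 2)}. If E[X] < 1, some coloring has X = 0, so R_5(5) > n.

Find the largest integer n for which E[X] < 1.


We need C(n, 5) · 5^{1 − 10} < 1, i.e. C(n, 5) < 5^{10 − 1} = 1953125.
Check values of n near the boundary:
  n = 45: C(45, 5) = 1221759; 1221759 < 1953125? YES
  n = 46: C(46, 5) = 1370754; 1370754 < 1953125? YES
  n = 47: C(47, 5) = 1533939; 1533939 < 1953125? YES
  n = 48: C(48, 5) = 1712304; 1712304 < 1953125? YES
  n = 49: C(49, 5) = 1906884; 1906884 < 1953125? YES
  n = 50: C(50, 5) = 2118760; 2118760 < 1953125? NO
The largest n with C(n, 5) < 1953125 is n = 49 (where E[X] = 1906884/1953125 ≈ 0.976325). Hence R_5(5) > 49, i.e. R_5(5) ≥ 50.

Largest n = 49; hence R_5(5) > 49.


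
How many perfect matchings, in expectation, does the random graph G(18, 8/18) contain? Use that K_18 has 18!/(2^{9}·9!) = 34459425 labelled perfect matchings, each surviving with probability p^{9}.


K_18 has 18!/(2^{9}·9!) = 34459425 labelled perfect matchings.
For each such perfect matching H, let X_H = 1 if all 9 edges of H are present in G. Then P[X_H = 1] = p^{9} = (4/9)^{9} = 262144/387420489.
By linearity: E[X] = Σ_H E[X_H] = 34459425 · p^{9} = 34459425 · 262144/387420489 = 111522611200/4782969.
Numerically: E[X] ≈ 2.33e+04.

E[X] = 34459425 · (4/9)^{9} = 111522611200/4782969 ≈ 2.33e+04.


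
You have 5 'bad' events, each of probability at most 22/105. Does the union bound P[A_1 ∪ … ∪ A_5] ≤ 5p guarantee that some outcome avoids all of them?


Union bound: P[∪_{i=1}^{5} A_i] ≤ Σ_i P[A_i] ≤ 5·p = 5·(22/105) = 22/21.
Numerically: 22/21 ≈ 1.0476.
Is 22/21 < 1? NO.
Since the bound 22/21 is ≥ 1, the union bound is uninformative here; it does NOT by itself certify existence.

5·p = 22/21 ≈ 1.0476; existence NOT certified by the union bound.


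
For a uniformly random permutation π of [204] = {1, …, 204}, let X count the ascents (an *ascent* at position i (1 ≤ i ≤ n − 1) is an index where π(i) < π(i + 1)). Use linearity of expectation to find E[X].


Write X = Σ X_I over i = 1, …, 203, with X_I the indicator of one ascent.
There are 203 indicators.
For each fixed i, the pair (π(i), π(i+1)) is a uniformly random ordered pair of distinct values from {1, …, 204}; by symmetry P[π(i) < π(i+1)] = 1/2.
By linearity: E[X] = 203 · (1/2) = (204 − 1) · (1/2) = 203/2 ≈ 101.50000.

E[X] = 203/2 = 101.50000.


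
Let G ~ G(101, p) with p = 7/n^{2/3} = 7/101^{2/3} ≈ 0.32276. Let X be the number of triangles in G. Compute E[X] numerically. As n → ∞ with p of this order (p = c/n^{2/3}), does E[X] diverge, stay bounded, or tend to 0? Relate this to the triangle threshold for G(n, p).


Number of potential triangles: C(101, 3) = 166650.
Each occurs with probability p³ ≈ (0.32276)³ ≈ 3.3624154e-02.
By linearity: E[X] = C(101, 3)·p³ ≈ 166650 · 3.3624154e-02 ≈ 5603.46535.
Since α = 2/3 < 1, p = c/n^{2/3} ≫ 1/n is above the triangle threshold p ~ 1/n. Asymptotically E[X] ~ (c³/6)·n^{3(1−α)} = (7³/6)·n^{1} → ∞; triangles are abundant w.h.p.

E[X] ≈ 5603.46535; in regime p = Θ(1/n^{2/3}) E[X] diverges (above the triangle threshold p ~ 1/n).


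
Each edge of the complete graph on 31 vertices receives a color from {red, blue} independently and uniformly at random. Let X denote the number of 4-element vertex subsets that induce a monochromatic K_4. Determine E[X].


Let X = Σ_S X_S over the C(31, 4) = 31465 subsets S of size 4, where X_S = 1 if the K_4 on S is monochromatic.
For a fixed S, the K_4 on S has C(4, 2) = 6 edges. P[all 6 edges red] = (1/2)^6, and likewise for blue, so P[monochromatic] = 2·(1/2)^6 = 2^{1 − 6} = 1/32.
By linearity: E[X] = C(31, 4) · 2^{1 − 6} = 31465 · 1/32 = 31465/32.
Numerically: E[X] ≈ 983.281.

E[X] = C(31,4)·2^(1−C(4,2)) = 31465/32 ≈ 983.281.


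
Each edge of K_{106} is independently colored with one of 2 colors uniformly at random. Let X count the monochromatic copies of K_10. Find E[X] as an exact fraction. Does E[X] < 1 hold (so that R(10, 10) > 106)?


E[X] = C(106, 10) · 2^{1 − 45} = 31853506369685 · 2^{−44} = 31853506369685/17592186044416.
As a reduced fraction: E[X] = 31853506369685/17592186044416 ≈ 1.8107.
Is E[X] < 1? NO.
Since E[X] ≥ 1, the first-moment bound is inconclusive at n = 106; it does NOT by itself certify R(10, 10) > 106.

E[X] = 31853506369685/17592186044416 ≈ 1.8107; E[X] ≥ 1; first-moment method inconclusive here.


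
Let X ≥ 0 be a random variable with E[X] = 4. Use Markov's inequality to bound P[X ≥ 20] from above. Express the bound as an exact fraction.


μ = E[X] = 4, a = 20.
Markov: P[X ≥ 20] ≤ μ/a = (4)/20 = 1/5.
Numerically: ≈ 0.20000.
(Since a = 20 > μ = 4.00000, the bound 1/5 is < 1 and informative.)

P[X ≥ 20] ≤ 1/5 ≈ 0.20000.


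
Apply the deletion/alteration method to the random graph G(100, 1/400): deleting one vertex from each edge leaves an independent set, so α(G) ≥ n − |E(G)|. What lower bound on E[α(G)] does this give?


E[|E(G)|] = C(100, 2)·p = 4950 · (1/400) = 99/8.
E[α(G)] ≥ n − E[|E(G)|] = 100 − 99/8 = 701/8.
Numerically: ≈ 87.6250.
(This is only a lower bound; the true E[α(G)] may be larger.)

E[α(G)] ≥ 701/8 ≈ 87.6250.


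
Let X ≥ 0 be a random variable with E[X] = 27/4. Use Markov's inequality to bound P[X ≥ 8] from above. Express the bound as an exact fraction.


μ = E[X] = 27/4, a = 8.
Markov: P[X ≥ 8] ≤ μ/a = (27/4)/8 = 27/32.
Numerically: ≈ 0.84375.
(Since a = 8 > μ = 6.75000, the bound 27/32 is < 1 and informative.)

P[X ≥ 8] ≤ 27/32 ≈ 0.84375.


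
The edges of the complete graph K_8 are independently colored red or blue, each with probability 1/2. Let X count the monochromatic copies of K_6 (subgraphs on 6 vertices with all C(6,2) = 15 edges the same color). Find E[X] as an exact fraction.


Let X = Σ_S X_S over the C(8, 6) = 28 subsets S of size 6, where X_S = 1 if the K_6 on S is monochromatic.
For a fixed S, the K_6 on S has C(6, 2) = 15 edges. P[all 15 edges red] = (1/2)^15, and likewise for blue, so P[monochromatic] = 2·(1/2)^15 = 2^{1 − 15} = 1/16384.
By linearity: E[X] = C(8, 6) · 2^{1 − 15} = 28 · 1/16384 = 7/4096.
Numerically: E[X] ≈ 0.00171.

E[X] = C(8,6)·2^(1−C(6,2)) = 7/4096 ≈ 0.00171.


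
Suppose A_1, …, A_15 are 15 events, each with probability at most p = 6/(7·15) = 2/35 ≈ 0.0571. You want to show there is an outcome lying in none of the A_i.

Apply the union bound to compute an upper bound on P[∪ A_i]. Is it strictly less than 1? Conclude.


Union bound: P[∪_{i=1}^{15} A_i] ≤ Σ_i P[A_i] ≤ 15·p = 15·(2/35) = 6/7.
Numerically: 6/7 ≈ 0.8571.
Is 6/7 < 1? YES.
Since P[∪ A_i] ≤ 6/7 < 1, the complement has P[∩ A_i^c] ≥ 1 − 6/7 = 1/7 > 0, so some outcome avoids every A_i.

15·p = 6/7 ≈ 0.8571; existence CERTIFIED by the union bound.


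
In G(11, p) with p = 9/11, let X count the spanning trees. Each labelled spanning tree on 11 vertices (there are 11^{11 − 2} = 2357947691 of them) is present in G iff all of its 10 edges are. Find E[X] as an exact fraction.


K_11 has 11^{11 − 2} = 2357947691 labelled spanning trees.
For each such spanning tree H, let X_H = 1 if all 10 edges of H are present in G. Then P[X_H = 1] = p^{10} = (9/11)^{10} = 3486784401/25937424601.
By linearity: E[X] = Σ_H E[X_H] = 2357947691 · p^{10} = 2357947691 · 3486784401/25937424601 = 3486784401/11.
Numerically: E[X] ≈ 3.17e+08.

E[X] = 2357947691 · (9/11)^{10} = 3486784401/11 ≈ 3.17e+08.


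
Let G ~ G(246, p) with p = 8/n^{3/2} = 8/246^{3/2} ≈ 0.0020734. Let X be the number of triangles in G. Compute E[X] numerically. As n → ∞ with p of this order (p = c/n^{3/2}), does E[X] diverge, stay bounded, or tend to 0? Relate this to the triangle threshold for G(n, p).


Number of potential triangles: C(246, 3) = 2450980.
Each occurs with probability p³ ≈ (0.0020734)³ ≈ 8.9137814e-09.
By linearity: E[X] = C(246, 3)·p³ ≈ 2450980 · 8.9137814e-09 ≈ 0.02185.
Since α = 3/2 > 1, p = c/n^{3/2} = o(1/n) is below the triangle threshold p ~ 1/n. Asymptotically E[X] ~ (c³/6)·n^{3(1−α)} = (8³/6)·n^{-1.5} → 0, so by Markov's inequality G has no triangles w.h.p.

E[X] ≈ 0.02185; in regime p = Θ(1/n^{3/2}) E[X] tends to 0 (below the triangle threshold p ~ 1/n).


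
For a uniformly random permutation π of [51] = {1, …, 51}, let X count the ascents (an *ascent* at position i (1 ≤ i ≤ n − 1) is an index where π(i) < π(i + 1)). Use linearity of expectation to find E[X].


Write X = Σ X_I over i = 1, …, 50, with X_I the indicator of one ascent.
There are 50 indicators.
For each fixed i, the pair (π(i), π(i+1)) is a uniformly random ordered pair of distinct values from {1, …, 51}; by symmetry P[π(i) < π(i+1)] = 1/2.
By linearity: E[X] = 50 · (1/2) = (51 − 1) · (1/2) = 25 ≈ 25.0000.

E[X] = 25 = 25.0000.


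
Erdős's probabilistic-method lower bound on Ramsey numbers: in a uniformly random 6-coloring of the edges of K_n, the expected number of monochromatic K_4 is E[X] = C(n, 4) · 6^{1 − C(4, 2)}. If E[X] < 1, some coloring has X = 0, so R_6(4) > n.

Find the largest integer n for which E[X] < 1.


We need C(n, 4) · 6^{1 − 6} < 1, i.e. C(n, 4) < 6^{6 − 1} = 7776.
Check values of n near the boundary:
  n = 21: C(21, 4) = 5985; 5985 < 7776? YES
  n = 22: C(22, 4) = 7315; 7315 < 7776? YES
  n = 23: C(23, 4) = 8855; 8855 < 7776? NO
The largest n with C(n, 4) < 7776 is n = 22 (where E[X] = 7315/7776 ≈ 0.9407150). Hence R_6(4) > 22, i.e. R_6(4) ≥ 23.

Largest n = 22; hence R_6(4) > 22.


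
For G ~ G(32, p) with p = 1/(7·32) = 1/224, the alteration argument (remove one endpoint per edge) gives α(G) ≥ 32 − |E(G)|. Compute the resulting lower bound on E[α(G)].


E[|E(G)|] = C(32, 2)·p = 496 · (1/224) = 31/14.
E[α(G)] ≥ n − E[|E(G)|] = 32 − 31/14 = 417/14.
Numerically: ≈ 29.785714.
(This is only a lower bound; the true E[α(G)] may be larger.)

E[α(G)] ≥ 417/14 ≈ 29.785714.


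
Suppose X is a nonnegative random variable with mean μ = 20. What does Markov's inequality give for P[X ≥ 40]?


μ = E[X] = 20, a = 40.
Markov: P[X ≥ 40] ≤ μ/a = (20)/40 = 1/2.
Numerically: ≈ 0.5000.
(Since a = 40 > μ = 20.0000, the bound 1/2 is < 1 and informative.)

P[X ≥ 40] ≤ 1/2 ≈ 0.5000.


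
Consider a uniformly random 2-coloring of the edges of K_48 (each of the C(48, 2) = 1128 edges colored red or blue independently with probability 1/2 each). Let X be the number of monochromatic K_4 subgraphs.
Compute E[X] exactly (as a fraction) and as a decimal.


Let X = Σ_S X_S over the C(48, 4) = 194580 subsets S of size 4, where X_S = 1 if the K_4 on S is monochromatic.
For a fixed S, the K_4 on S has C(4, 2) = 6 edges. P[all 6 edges red] = (1/2)^6, and likewise for blue, so P[monochromatic] = 2·(1/2)^6 = 2^{1 − 6} = 1/32.
By linearity of expectation: E[X] = C(48, 4) · 2^{1 − 6} = 194580 · 1/32 = 48645/8.
Numerically: E[X] ≈ 6080.625.

E[X] = C(48,4)·2^(1−C(4,2)) = 48645/8 ≈ 6080.625.


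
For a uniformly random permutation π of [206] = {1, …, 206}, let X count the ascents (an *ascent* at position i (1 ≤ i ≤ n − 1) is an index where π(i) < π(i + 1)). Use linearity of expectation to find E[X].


Write X = Σ X_I over i = 1, …, 205, with X_I the indicator of one ascent.
There are 205 indicators.
For each fixed i, the pair (π(i), π(i+1)) is a uniformly random ordered pair of distinct values from {1, …, 206}; by symmetry P[π(i) < π(i+1)] = 1/2.
By linearity: E[X] = 205 · (1/2) = (206 − 1) · (1/2) = 205/2 ≈ 102.500.

E[X] = 205/2 = 102.500.


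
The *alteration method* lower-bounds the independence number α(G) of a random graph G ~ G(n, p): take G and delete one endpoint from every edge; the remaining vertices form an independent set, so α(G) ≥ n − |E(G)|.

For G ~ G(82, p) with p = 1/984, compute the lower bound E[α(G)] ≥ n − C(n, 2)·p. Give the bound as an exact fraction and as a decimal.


E[|E(G)|] = C(82, 2)·p = 3321 · (1/984) = 27/8.
E[α(G)] ≥ n − E[|E(G)|] = 82 − 27/8 = 629/8.
Numerically: ≈ 78.625000.
(This is only a lower bound; the true E[α(G)] may be larger.)

E[α(G)] ≥ 629/8 ≈ 78.625000.


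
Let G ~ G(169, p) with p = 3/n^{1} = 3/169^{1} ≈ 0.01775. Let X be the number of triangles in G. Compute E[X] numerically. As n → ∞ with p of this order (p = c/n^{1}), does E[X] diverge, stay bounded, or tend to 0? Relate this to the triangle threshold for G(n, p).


Number of potential triangles: C(169, 3) = 790244.
Each occurs with probability p³ ≈ (0.01775)³ ≈ 5.593758e-06.
By linearity: E[X] = C(169, 3)·p³ ≈ 790244 · 5.593758e-06 ≈ 4.4204.
Here α = 1, so p = 3/n is exactly at the triangle threshold p ~ 1/n. Asymptotically E[X] → c³/6 = 3³/6 = 9/2 ≈ 4.5000, a bounded constant. In this regime the triangle count is asymptotically Poisson(c³/6).

E[X] ≈ 4.4204; in regime p = Θ(1/n^{1}) E[X] stays bounded (at the triangle threshold p ~ 1/n).


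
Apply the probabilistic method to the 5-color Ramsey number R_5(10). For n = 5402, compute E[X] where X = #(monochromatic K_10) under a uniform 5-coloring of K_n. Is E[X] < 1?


E[X] = C(5402, 10) · 5^{1 − 45} = 5783128765113072203495407534935 · 5^{−44} = 5783128765113072203495407534935/5684341886080801486968994140625.
As a reduced fraction: E[X] = 1156625753022614440699081506987/1136868377216160297393798828125 ≈ 1.0174.
Is E[X] < 1? NO.
Since E[X] ≥ 1, the first-moment bound is inconclusive at n = 5402; it does NOT by itself certify R_5(10) > 5402.

E[X] = 1156625753022614440699081506987/1136868377216160297393798828125 ≈ 1.0174; E[X] ≥ 1; first-moment method inconclusive here.


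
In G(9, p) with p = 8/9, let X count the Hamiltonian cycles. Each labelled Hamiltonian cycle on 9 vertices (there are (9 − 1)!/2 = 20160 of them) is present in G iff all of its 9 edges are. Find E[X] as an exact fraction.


K_9 has (9 − 1)!/2 = 20160 labelled Hamiltonian cycles.
For each such Hamiltonian cycle H, let X_H = 1 if all 9 edges of H are present in G. Then P[X_H = 1] = p^{9} = (8/9)^{9} = 134217728/387420489.
Summing the indicators: E[X] = Σ_H E[X_H] = 20160 · p^{9} = 20160 · 134217728/387420489 = 300647710720/43046721.
Numerically: E[X] ≈ 6984.22.

E[X] = 20160 · (8/9)^{9} = 300647710720/43046721 ≈ 6984.22.


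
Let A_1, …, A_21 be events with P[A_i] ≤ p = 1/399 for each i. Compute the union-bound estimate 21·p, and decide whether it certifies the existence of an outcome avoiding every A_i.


Union bound: P[∪_{i=1}^{21} A_i] ≤ Σ_i P[A_i] ≤ 21·p = 21·(1/399) = 1/19.
Numerically: 1/19 ≈ 0.0526.
Is 1/19 < 1? YES.
Since P[∪ A_i] ≤ 1/19 < 1, the complement has P[∩ A_i^c] ≥ 1 − 1/19 = 18/19 > 0, so some outcome avoids every A_i.

21·p = 1/19 ≈ 0.0526; existence CERTIFIED by the union bound.


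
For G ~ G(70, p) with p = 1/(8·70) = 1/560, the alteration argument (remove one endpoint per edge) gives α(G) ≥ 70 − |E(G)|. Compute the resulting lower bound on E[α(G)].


E[|E(G)|] = C(70, 2)·p = 2415 · (1/560) = 69/16.
E[α(G)] ≥ n − E[|E(G)|] = 70 − 69/16 = 1051/16.
Numerically: ≈ 65.687500.
(This is only a lower bound; the true E[α(G)] may be larger.)

E[α(G)] ≥ 1051/16 ≈ 65.687500.


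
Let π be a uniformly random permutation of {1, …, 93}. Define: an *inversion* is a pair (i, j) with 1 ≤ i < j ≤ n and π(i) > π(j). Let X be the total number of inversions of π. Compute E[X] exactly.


Write X = Σ X_I over the C(93, 2) = 4278 pairs i < j, with X_I the indicator of one inversion.
There are 4278 indicators.
For each fixed pair i < j, the values π(i) and π(j) are two distinct elements of {1, …, 93} in uniformly random order; by symmetry P[π(i) > π(j)] = 1/2.
By linearity: E[X] = 4278 · (1/2) = C(93, 2) · (1/2) = 4278/2 = 2139 ≈ 2139.000.

E[X] = 2139 = 2139.000.


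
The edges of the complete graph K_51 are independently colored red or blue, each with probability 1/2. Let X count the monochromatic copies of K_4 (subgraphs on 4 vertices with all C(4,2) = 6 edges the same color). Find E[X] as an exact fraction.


Let X = Σ_S X_S over the C(51, 4) = 249900 subsets S of size 4, where X_S = 1 if the K_4 on S is monochromatic.
For a fixed S, the K_4 on S has C(4, 2) = 6 edges. P[all 6 edges red] = (1/2)^6, and likewise for blue, so P[monochromatic] = 2·(1/2)^6 = 2^{1 − 6} = 1/32.
By linearity of expectation: E[X] = C(51, 4) · 2^{1 − 6} = 249900 · 1/32 = 62475/8.
Numerically: E[X] ≈ 7809.375000.

E[X] = C(51,4)·2^(1−C(4,2)) = 62475/8 ≈ 7809.375000.


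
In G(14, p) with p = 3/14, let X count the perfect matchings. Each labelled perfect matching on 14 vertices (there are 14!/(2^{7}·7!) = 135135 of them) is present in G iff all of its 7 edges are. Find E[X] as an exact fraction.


K_14 has 14!/(2^{7}·7!) = 135135 labelled perfect matchings.
For each such perfect matching H, let X_H = 1 if all 7 edges of H are present in G. Then P[X_H = 1] = p^{7} = (3/14)^{7} = 2187/105413504.
By linearity of expectation: E[X] = Σ_H E[X_H] = 135135 · p^{7} = 135135 · 2187/105413504 = 42220035/15059072.
Numerically: E[X] ≈ 2.8036.

E[X] = 135135 · (3/14)^{7} = 42220035/15059072 ≈ 2.8036.


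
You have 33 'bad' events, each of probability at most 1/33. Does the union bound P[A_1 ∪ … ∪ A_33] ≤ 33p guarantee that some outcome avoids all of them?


Union bound: P[∪_{i=1}^{33} A_i] ≤ Σ_i P[A_i] ≤ 33·p = 33·(1/33) = 1.
Numerically: 1 ≈ 1.00000.
Is 1 < 1? NO.
Since the bound 1 is ≥ 1, the union bound is uninformative here; it does NOT by itself certify existence.

33·p = 1 ≈ 1.00000; existence NOT certified by the union bound.


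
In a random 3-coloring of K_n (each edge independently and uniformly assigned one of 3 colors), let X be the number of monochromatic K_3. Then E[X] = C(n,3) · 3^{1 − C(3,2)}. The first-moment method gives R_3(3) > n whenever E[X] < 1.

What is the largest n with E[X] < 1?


We need C(n, 3) · 3^{1 − 3} < 1, i.e. C(n, 3) < 3^{3 − 1} = 9.
Check values of n near the boundary:
  n = 3: C(3, 3) = 1; 1 < 9? YES
  n = 4: C(4, 3) = 4; 4 < 9? YES
  n = 5: C(5, 3) = 10; 10 < 9? NO
  n = 6: C(6, 3) = 20; 20 < 9? NO
  n = 7: C(7, 3) = 35; 35 < 9? NO
The largest n with C(n, 3) < 9 is n = 4 (where E[X] = 4/9 ≈ 0.44444). Hence R_3(3) > 4, i.e. R_3(3) ≥ 5.

Largest n = 4; hence R_3(3) > 4.


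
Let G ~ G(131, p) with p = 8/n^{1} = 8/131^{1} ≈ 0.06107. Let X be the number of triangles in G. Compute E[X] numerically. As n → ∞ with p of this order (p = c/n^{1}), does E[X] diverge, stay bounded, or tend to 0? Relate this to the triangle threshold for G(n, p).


Number of potential triangles: C(131, 3) = 366145.
Each occurs with probability p³ ≈ (0.06107)³ ≈ 2.277488e-04.
By linearity: E[X] = C(131, 3)·p³ ≈ 366145 · 2.277488e-04 ≈ 83.3891.
Here α = 1, so p = 8/n is exactly at the triangle threshold p ~ 1/n. Asymptotically E[X] → c³/6 = 8³/6 = 256/3 ≈ 85.3333, a bounded constant. In this regime the triangle count is asymptotically Poisson(c³/6).

E[X] ≈ 83.3891; in regime p = Θ(1/n^{1}) E[X] stays bounded (at the triangle threshold p ~ 1/n).


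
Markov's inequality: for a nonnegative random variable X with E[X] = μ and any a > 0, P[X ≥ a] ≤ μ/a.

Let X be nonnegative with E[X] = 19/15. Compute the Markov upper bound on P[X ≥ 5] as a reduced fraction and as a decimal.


μ = E[X] = 19/15, a = 5.
Markov: P[X ≥ 5] ≤ μ/a = (19/15)/5 = 19/75.
Numerically: ≈ 0.253333.
(Since a = 5 > μ = 1.266667, the bound 19/75 is < 1 and informative.)

P[X ≥ 5] ≤ 19/75 ≈ 0.253333.


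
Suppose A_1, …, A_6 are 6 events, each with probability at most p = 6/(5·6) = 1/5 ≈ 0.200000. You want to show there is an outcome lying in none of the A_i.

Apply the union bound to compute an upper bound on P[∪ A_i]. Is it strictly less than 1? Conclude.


Union bound: P[∪_{i=1}^{6} A_i] ≤ Σ_i P[A_i] ≤ 6·p = 6·(1/5) = 6/5.
Numerically: 6/5 ≈ 1.200000.
Is 6/5 < 1? NO.
Since the bound 6/5 is ≥ 1, the union bound is uninformative here; it does NOT by itself certify existence.

6·p = 6/5 ≈ 1.200000; existence NOT certified by the union bound.


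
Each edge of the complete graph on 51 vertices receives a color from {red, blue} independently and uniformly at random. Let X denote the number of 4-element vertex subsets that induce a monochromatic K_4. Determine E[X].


Let X = Σ_S X_S over the C(51, 4) = 249900 subsets S of size 4, where X_S = 1 if the K_4 on S is monochromatic.
For a fixed S, the K_4 on S has C(4, 2) = 6 edges. P[all 6 edges red] = (1/2)^6, and likewise for blue, so P[monochromatic] = 2·(1/2)^6 = 2^{1 − 6} = 1/32.
By linearity of expectation: E[X] = C(51, 4) · 2^{1 − 6} = 249900 · 1/32 = 62475/8.
Numerically: E[X] ≈ 7809.375.

E[X] = C(51,4)·2^(1−C(4,2)) = 62475/8 ≈ 7809.375.


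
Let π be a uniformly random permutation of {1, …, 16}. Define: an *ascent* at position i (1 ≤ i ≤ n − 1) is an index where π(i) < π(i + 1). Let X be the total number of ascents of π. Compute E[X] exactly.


Write X = Σ X_I over i = 1, …, 15, with X_I the indicator of one ascent.
There are 15 indicators.
For each fixed i, the pair (π(i), π(i+1)) is a uniformly random ordered pair of distinct values from {1, …, 16}; by symmetry P[π(i) < π(i+1)] = 1/2.
By linearity: E[X] = 15 · (1/2) = (16 − 1) · (1/2) = 15/2 ≈ 7.50000.

E[X] = 15/2 = 7.50000.


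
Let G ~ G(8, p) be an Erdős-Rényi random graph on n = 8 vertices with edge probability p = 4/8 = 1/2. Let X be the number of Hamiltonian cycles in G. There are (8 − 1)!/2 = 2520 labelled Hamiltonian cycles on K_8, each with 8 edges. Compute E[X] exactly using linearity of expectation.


K_8 has (8 − 1)!/2 = 2520 labelled Hamiltonian cycles.
For each such Hamiltonian cycle H, let X_H = 1 if all 8 edges of H are present in G. Then P[X_H = 1] = p^{8} = (1/2)^{8} = 1/256.
By linearity of expectation: E[X] = Σ_H E[X_H] = 2520 · p^{8} = 2520 · 1/256 = 315/32.
Numerically: E[X] ≈ 9.8438.

E[X] = 2520 · (1/2)^{8} = 315/32 ≈ 9.8438.


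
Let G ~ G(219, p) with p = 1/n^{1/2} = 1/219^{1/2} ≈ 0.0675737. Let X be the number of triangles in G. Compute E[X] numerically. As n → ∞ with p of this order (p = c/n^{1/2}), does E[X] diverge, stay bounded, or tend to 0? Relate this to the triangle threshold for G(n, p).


Number of potential triangles: C(219, 3) = 1726669.
Each occurs with probability p³ ≈ (0.0675737)³ ≈ 3.08555881e-04.
By linearity: E[X] = C(219, 3)·p³ ≈ 1726669 · 3.08555881e-04 ≈ 532.773874.
Since α = 1/2 < 1, p = c/n^{1/2} ≫ 1/n is above the triangle threshold p ~ 1/n. Asymptotically E[X] ~ (c³/6)·n^{3(1−α)} = (1³/6)·n^{1.5} → ∞; triangles are abundant w.h.p.

E[X] ≈ 532.773874; in regime p = Θ(1/n^{1/2}) E[X] diverges (above the triangle threshold p ~ 1/n).


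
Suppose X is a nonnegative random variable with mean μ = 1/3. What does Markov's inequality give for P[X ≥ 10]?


μ = E[X] = 1/3, a = 10.
Markov: P[X ≥ 10] ≤ μ/a = (1/3)/10 = 1/30.
Numerically: ≈ 0.033.
(Since a = 10 > μ = 0.333, the bound 1/30 is < 1 and informative.)

P[X ≥ 10] ≤ 1/30 ≈ 0.033.


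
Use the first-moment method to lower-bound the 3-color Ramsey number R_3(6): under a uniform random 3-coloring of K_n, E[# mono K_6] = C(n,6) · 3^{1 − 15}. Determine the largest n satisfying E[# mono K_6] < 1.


We need C(n, 6) · 3^{1 − 15} < 1, i.e. C(n, 6) < 3^{15 − 1} = 4782969.
Check values of n near the boundary:
  n = 35: C(35, 6) = 1623160; 1623160 < 4782969? YES
  n = 36: C(36, 6) = 1947792; 1947792 < 4782969? YES
  n = 37: C(37, 6) = 2324784; 2324784 < 4782969? YES
  n = 38: C(38, 6) = 2760681; 2760681 < 4782969? YES
  n = 39: C(39, 6) = 3262623; 3262623 < 4782969? YES
  n = 40: C(40, 6) = 3838380; 3838380 < 4782969? YES
  n = 41: C(41, 6) = 4496388; 4496388 < 4782969? YES
  n = 42: C(42, 6) = 5245786; 5245786 < 4782969? NO
  n = 43: C(43, 6) = 6096454; 6096454 < 4782969? NO
The largest n with C(n, 6) < 4782969 is n = 41 (where E[X] = 1498796/1594323 ≈ 0.9400830). Hence R_3(6) > 41, i.e. R_3(6) ≥ 42.

Largest n = 41; hence R_3(6) > 41.


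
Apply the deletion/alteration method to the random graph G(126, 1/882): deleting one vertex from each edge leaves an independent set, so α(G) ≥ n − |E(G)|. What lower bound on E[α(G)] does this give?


E[|E(G)|] = C(126, 2)·p = 7875 · (1/882) = 125/14.
E[α(G)] ≥ n − E[|E(G)|] = 126 − 125/14 = 1639/14.
Numerically: ≈ 117.071429.
(This is only a lower bound; the true E[α(G)] may be larger.)

E[α(G)] ≥ 1639/14 ≈ 117.071429.


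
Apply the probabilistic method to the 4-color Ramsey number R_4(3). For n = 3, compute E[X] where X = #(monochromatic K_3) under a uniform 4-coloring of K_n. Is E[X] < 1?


E[X] = C(3, 3) · 4^{1 − 3} = 1 · 4^{−2} = 1/16.
As a reduced fraction: E[X] = 1/16 ≈ 0.06250.
Is E[X] < 1? YES.
Since E[X] < 1, there exists a 4-coloring of K_{3} with no monochromatic K_3; hence R_4(3) > 3.

E[X] = 1/16 ≈ 0.06250; E[X] < 1, so R_4(3) > 3.


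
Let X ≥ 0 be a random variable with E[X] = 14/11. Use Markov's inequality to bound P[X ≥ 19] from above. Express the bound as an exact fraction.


μ = E[X] = 14/11, a = 19.
Markov: P[X ≥ 19] ≤ μ/a = (14/11)/19 = 14/209.
Numerically: ≈ 0.06699.
(Since a = 19 > μ = 1.27273, the bound 14/209 is < 1 and informative.)

P[X ≥ 19] ≤ 14/209 ≈ 0.06699.


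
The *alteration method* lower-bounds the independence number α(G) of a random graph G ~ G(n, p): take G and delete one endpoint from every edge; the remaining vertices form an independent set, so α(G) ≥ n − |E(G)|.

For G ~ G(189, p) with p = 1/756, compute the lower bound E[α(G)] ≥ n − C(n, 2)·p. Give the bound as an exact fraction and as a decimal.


E[|E(G)|] = C(189, 2)·p = 17766 · (1/756) = 47/2.
E[α(G)] ≥ n − E[|E(G)|] = 189 − 47/2 = 331/2.
Numerically: ≈ 165.500000.
(This is only a lower bound; the true E[α(G)] may be larger.)

E[α(G)] ≥ 331/2 ≈ 165.500000.


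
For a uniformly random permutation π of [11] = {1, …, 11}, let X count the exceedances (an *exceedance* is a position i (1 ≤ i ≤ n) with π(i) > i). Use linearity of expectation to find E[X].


Write X = Σ_{i=1}^{11} X_i, where X_i = 1_{π(i) > i}.
For each fixed i, π(i) is uniform over {1, …, 11} (marginal of a uniform permutation), so P[π(i) > i] = (n − i)/n. Summing: Σ_{i=1}^{11} (n − i)/n = (0 + 1 + … + 10)/11 = 11(11 − 1)/(2·11) = (11 − 1)/2.
Hence E[X] = Σ_{i=1}^{11} (11 − i)/11 = 5 ≈ 5.00000.

E[X] = 5 = 5.00000.


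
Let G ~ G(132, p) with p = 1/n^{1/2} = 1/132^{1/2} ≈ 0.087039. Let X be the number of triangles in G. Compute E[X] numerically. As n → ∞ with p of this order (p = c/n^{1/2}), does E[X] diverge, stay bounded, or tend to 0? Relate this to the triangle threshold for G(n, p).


Number of potential triangles: C(132, 3) = 374660.
Each occurs with probability p³ ≈ (0.087039)³ ≈ 6.5938506e-04.
By linearity: E[X] = C(132, 3)·p³ ≈ 374660 · 6.5938506e-04 ≈ 247.04521.
Since α = 1/2 < 1, p = c/n^{1/2} ≫ 1/n is above the triangle threshold p ~ 1/n. Asymptotically E[X] ~ (c³/6)·n^{3(1−α)} = (1³/6)·n^{1.5} → ∞; triangles are abundant w.h.p.

E[X] ≈ 247.04521; in regime p = Θ(1/n^{1/2}) E[X] diverges (above the triangle threshold p ~ 1/n).


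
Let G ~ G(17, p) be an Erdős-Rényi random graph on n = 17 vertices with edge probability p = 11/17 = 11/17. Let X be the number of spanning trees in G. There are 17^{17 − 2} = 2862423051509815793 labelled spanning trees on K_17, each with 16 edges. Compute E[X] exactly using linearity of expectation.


K_17 has 17^{17 − 2} = 2862423051509815793 labelled spanning trees.
For each such spanning tree H, let X_H = 1 if all 16 edges of H are present in G. Then P[X_H = 1] = p^{16} = (11/17)^{16} = 45949729863572161/48661191875666868481.
Summing the indicators: E[X] = Σ_H E[X_H] = 2862423051509815793 · p^{16} = 2862423051509815793 · 45949729863572161/48661191875666868481 = 45949729863572161/17.
Numerically: E[X] ≈ 2.7e+15.

E[X] = 2862423051509815793 · (11/17)^{16} = 45949729863572161/17 ≈ 2.7e+15.


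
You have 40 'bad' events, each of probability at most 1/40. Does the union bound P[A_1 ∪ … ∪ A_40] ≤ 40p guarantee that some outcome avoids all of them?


Union bound: P[∪_{i=1}^{40} A_i] ≤ Σ_i P[A_i] ≤ 40·p = 40·(1/40) = 1.
Numerically: 1 ≈ 1.00000.
Is 1 < 1? NO.
Since the bound 1 is ≥ 1, the union bound is uninformative here; it does NOT by itself certify existence.

40·p = 1 ≈ 1.00000; existence NOT certified by the union bound.
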